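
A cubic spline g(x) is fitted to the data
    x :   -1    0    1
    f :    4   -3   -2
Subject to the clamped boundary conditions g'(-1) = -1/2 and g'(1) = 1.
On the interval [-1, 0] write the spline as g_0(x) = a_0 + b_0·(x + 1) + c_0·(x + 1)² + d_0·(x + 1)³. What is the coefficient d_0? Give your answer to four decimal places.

8.8750

Write M_i for g''(x_i). With h_i = 1, 1 and divided differences Δ_i = -7, 1, the continuity of g' gives the tridiagonal system
  1·M_0 + 4·M_1 + 1·M_2 = 6(Δ_1 - Δ_0) = 48
Clamped end conditions give two more equations: 2h_0·M_0 + h_0·M_1 = 6(Δ_0 - g'(-1)) = -39 and h_1·M_1 + 2h_1·M_2 = 6(g'(1) - Δ_1) = 0.
Solving the tridiagonal system: M_0 = -123/4, M_1 = 45/2, M_2 = -45/4.
On [-1, 0], with g_0(x) = a_0 + b_0·(x + 1) + c_0·(x + 1)² + d_0·(x + 1)³: c_0 = M_0/2 = -123/8, d_0 = (M_1 - M_0)/(6h_0) = 71/8, b_0 = Δ_0 - h_0(2M_0 + M_1)/6 = -1/2.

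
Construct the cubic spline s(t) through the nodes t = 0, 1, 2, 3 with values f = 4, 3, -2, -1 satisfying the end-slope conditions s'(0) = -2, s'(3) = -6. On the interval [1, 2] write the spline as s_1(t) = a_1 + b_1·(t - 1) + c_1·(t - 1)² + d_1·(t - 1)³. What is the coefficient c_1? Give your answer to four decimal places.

-6.7333

With m_i denoting the second derivative at x_i, h_i = 1, 1, 1, and Δ_i = (y_(i+1) − y_i)/h_i = -1, -5, 1:
  1·m_0 + 4·m_1 + 1·m_2 = 6(Δ_1 - Δ_0) = -24
  1·m_1 + 4·m_2 + 1·m_3 = 6(Δ_2 - Δ_1) = 36
Clamped end conditions give two more equations: 2h_0·m_0 + h_0·m_1 = 6(Δ_0 - s'(0)) = 6 and h_2·m_2 + 2h_2·m_3 = 6(s'(3) - Δ_2) = -42.
Solving: m_0 = 146/15, m_1 = -202/15, m_2 = 302/15, m_3 = -466/15.
On [1, 2], with s_1(t) = a_1 + b_1·(t - 1) + c_1·(t - 1)² + d_1·(t - 1)³: c_1 = m_1/2 = -101/15, d_1 = (m_2 - m_1)/(6h_1) = 28/5, b_1 = Δ_1 - h_1(2m_1 + m_2)/6 = -58/15.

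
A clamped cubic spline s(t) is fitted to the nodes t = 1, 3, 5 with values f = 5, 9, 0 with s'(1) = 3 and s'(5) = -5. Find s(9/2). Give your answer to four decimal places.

2.6836

Put M_i = s'' at the i-th knot. Here h = (2, 2) and Δ = (2, -9/2), so the interior equations h_(i-1)·M_(i-1) + 2(h_(i-1)+h_i)·M_i + h_i·M_(i+1) = 6(Δ_i − Δ_(i-1)) read
  2·M_0 + 8·M_1 + 2·M_2 = 6(Δ_1 - Δ_0) = -39
Clamped end conditions give two more equations: 2h_0·M_0 + h_0·M_1 = 6(Δ_0 - s'(1)) = -6 and h_1·M_1 + 2h_1·M_2 = 6(s'(5) - Δ_1) = -3.
Solving the tridiagonal system: M_0 = 11/8, M_1 = -23/4, M_2 = 17/8.
On [3, 5], s(t) = 9 - 11/8·(t - 3) - 23/8·(t - 3)² + 21/32·(t - 3)³.
With (t - 3) = 3/2: s(9/2) = 687/256.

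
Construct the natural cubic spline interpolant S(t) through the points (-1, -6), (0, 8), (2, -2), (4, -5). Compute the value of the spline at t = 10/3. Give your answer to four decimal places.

Write M_i for S''(x_i). With h_i = 1, 2, 2 and divided differences Δ_i = 14, -5, -3/2, the continuity of S' gives the tridiagonal system
  1·M_0 + 6·M_1 + 2·M_2 = 6(Δ_1 - Δ_0) = -114
  2·M_1 + 8·M_2 + 2·M_3 = 6(Δ_2 - Δ_1) = 21
Natural end conditions: M_0 = M_3 = 0.
Hence M_0 = 0, M_1 = -477/22, M_2 = 177/22, M_3 = 0.
On [2, 4], S(t) = -2 - 151/22·(t - 2) + 177/44·(t - 2)² - 59/88·(t - 2)³.
With (t - 2) = 4/3: S(10/3) = -1660/297.

-5.5892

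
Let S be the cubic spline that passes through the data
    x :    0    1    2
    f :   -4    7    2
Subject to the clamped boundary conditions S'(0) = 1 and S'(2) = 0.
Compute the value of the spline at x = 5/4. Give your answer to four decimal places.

6.8164

Let σ_i = S''(x_i). Step sizes h_i = 1, 1; slopes of the chords Δ_i = (y_(i+1) - y_i)/h_i = 11, -5.
  1·σ_0 + 4·σ_1 + 1·σ_2 = 6(Δ_1 - Δ_0) = -96
Clamped end conditions give two more equations: 2h_0·σ_0 + h_0·σ_1 = 6(Δ_0 - S'(0)) = 60 and h_1·σ_1 + 2h_1·σ_2 = 6(S'(2) - Δ_1) = 30.
Solving: σ_0 = 107/2, σ_1 = -47, σ_2 = 77/2.
On [1, 2], S(x) = 7 + 17/4·(x - 1) - 47/2·(x - 1)² + 57/4·(x - 1)³.
With (x - 1) = 1/4: S(5/4) = 1745/256.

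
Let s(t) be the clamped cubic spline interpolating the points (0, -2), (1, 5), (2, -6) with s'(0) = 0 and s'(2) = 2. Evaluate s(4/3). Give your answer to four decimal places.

With m_i denoting the second derivative at x_i, h_i = 1, 1, and Δ_i = (y_(i+1) − y_i)/h_i = 7, -11:
  1·m_0 + 4·m_1 + 1·m_2 = 6(Δ_1 - Δ_0) = -108
Clamped end conditions give two more equations: 2h_0·m_0 + h_0·m_1 = 6(Δ_0 - s'(0)) = 42 and h_1·m_1 + 2h_1·m_2 = 6(s'(2) - Δ_1) = 78.
Solving the tridiagonal system: m_0 = 49, m_1 = -56, m_2 = 67.
On [1, 2], s(t) = 5 - 7/2·(t - 1) - 28·(t - 1)² + 41/2·(t - 1)³.
With (t - 1) = 1/3: s(4/3) = 40/27.

1.4815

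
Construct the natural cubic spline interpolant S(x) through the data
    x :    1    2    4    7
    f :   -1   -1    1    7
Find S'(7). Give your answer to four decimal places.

2.2143

Let σ_i = S''(x_i). Step sizes h_i = 1, 2, 3; slopes of the chords Δ_i = (y_(i+1) - y_i)/h_i = 0, 1, 2.
  1·σ_0 + 6·σ_1 + 2·σ_2 = 6(Δ_1 - Δ_0) = 6
  2·σ_1 + 10·σ_2 + 3·σ_3 = 6(Δ_2 - Δ_1) = 6
Natural end conditions: σ_0 = σ_3 = 0.
Solving: σ_0 = 0, σ_1 = 6/7, σ_2 = 3/7, σ_3 = 0.
On [4, 7], S'(x) = b_2 + 2c_2·(x - 4) + 3d_2·(x - 4)² with b_2 = Δ_2 - h_2(2σ_2 + σ_3)/6 = 11/7, c_2 = σ_2/2 = 3/14, d_2 = (σ_3 - σ_2)/(6h_2) = -1/42. So S'(7) = 31/14.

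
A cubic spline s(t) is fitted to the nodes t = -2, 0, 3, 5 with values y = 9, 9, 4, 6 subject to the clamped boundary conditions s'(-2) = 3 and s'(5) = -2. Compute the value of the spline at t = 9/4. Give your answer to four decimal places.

4.1016

Let M_i = s''(x_i). Step sizes h_i = 2, 3, 2; slopes of the chords Δ_i = (y_(i+1) - y_i)/h_i = 0, -5/3, 1.
  2·M_0 + 10·M_1 + 3·M_2 = 6(Δ_1 - Δ_0) = -10
  3·M_1 + 10·M_2 + 2·M_3 = 6(Δ_2 - Δ_1) = 16
Clamped end conditions give two more equations: 2h_0·M_0 + h_0·M_1 = 6(Δ_0 - s'(-2)) = -18 and h_2·M_2 + 2h_2·M_3 = 6(s'(5) - Δ_2) = -18.
Solving: M_0 = -47/12, M_1 = -7/6, M_2 = 19/6, M_3 = -73/12.
On [0, 3], s(t) = 9 - 25/12·t - 7/12·t² + 13/54·t³.
With t = 9/4: s(9/4) = 525/128.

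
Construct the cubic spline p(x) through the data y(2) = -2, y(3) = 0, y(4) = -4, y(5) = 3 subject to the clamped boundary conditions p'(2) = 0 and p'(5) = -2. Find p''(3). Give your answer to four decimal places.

Put M_i = p'' at the i-th knot. Here h = (1, 1, 1) and Δ = (2, -4, 7), so the interior equations h_(i-1)·M_(i-1) + 2(h_(i-1)+h_i)·M_i + h_i·M_(i+1) = 6(Δ_i − Δ_(i-1)) read
  1·M_0 + 4·M_1 + 1·M_2 = 6(Δ_1 - Δ_0) = -36
  1·M_1 + 4·M_2 + 1·M_3 = 6(Δ_2 - Δ_1) = 66
Clamped end conditions give two more equations: 2h_0·M_0 + h_0·M_1 = 6(Δ_0 - p'(2)) = 12 and h_2·M_2 + 2h_2·M_3 = 6(p'(5) - Δ_2) = -54.
Solving: M_0 = 50/3, M_1 = -64/3, M_2 = 98/3, M_3 = -130/3.

-21.3333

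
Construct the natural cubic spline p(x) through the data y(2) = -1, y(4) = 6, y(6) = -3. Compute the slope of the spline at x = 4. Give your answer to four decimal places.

-0.5000

Put M_i = p'' at the i-th knot. Here h = (2, 2) and Δ = (7/2, -9/2), so the interior equations h_(i-1)·M_(i-1) + 2(h_(i-1)+h_i)·M_i + h_i·M_(i+1) = 6(Δ_i − Δ_(i-1)) read
  2·M_0 + 8·M_1 + 2·M_2 = 6(Δ_1 - Δ_0) = -48
Natural end conditions: M_0 = M_2 = 0.
Hence M_0 = 0, M_1 = -6, M_2 = 0.
On [4, 6], p'(x) = b_1 + 2c_1·(x - 4) + 3d_1·(x - 4)² with b_1 = Δ_1 - h_1(2M_1 + M_2)/6 = -1/2, c_1 = M_1/2 = -3, d_1 = (M_2 - M_1)/(6h_1) = 1/2. So p'(4) = -1/2.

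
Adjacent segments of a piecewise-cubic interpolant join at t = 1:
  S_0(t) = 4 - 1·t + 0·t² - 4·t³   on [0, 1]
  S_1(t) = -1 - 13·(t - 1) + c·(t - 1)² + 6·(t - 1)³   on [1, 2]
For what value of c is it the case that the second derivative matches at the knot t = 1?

S_0''(t) = 0 - 24·t, so S_0''(1) = -24. On the right, S_1''(1) = 2c, so c = -12.

-12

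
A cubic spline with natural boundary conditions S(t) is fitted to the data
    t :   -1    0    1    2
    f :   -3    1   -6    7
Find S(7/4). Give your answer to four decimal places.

2.3281

Put m_i = S'' at the i-th knot. Here h = (1, 1, 1) and Δ = (4, -7, 13), so the interior equations h_(i-1)·m_(i-1) + 2(h_(i-1)+h_i)·m_i + h_i·m_(i+1) = 6(Δ_i − Δ_(i-1)) read
  1·m_0 + 4·m_1 + 1·m_2 = 6(Δ_1 - Δ_0) = -66
  1·m_1 + 4·m_2 + 1·m_3 = 6(Δ_2 - Δ_1) = 120
Natural end conditions: m_0 = m_3 = 0.
Forward elimination and back-substitution give m_0 = 0, m_1 = -128/5, m_2 = 182/5, m_3 = 0.
On [1, 2], S(t) = -6 + 13/15·(t - 1) + 91/5·(t - 1)² - 91/15·(t - 1)³.
With (t - 1) = 3/4: S(7/4) = 149/64.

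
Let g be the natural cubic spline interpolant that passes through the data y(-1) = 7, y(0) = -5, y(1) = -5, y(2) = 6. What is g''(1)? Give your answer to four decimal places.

12.8000

With m_i denoting the second derivative at x_i, h_i = 1, 1, 1, and Δ_i = (y_(i+1) − y_i)/h_i = -12, 0, 11:
  1·m_0 + 4·m_1 + 1·m_2 = 6(Δ_1 - Δ_0) = 72
  1·m_1 + 4·m_2 + 1·m_3 = 6(Δ_2 - Δ_1) = 66
Natural end conditions: m_0 = m_3 = 0.
Forward elimination and back-substitution give m_0 = 0, m_1 = 74/5, m_2 = 64/5, m_3 = 0.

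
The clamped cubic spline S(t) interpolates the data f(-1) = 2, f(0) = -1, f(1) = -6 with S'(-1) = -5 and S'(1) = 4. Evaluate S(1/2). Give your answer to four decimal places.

Let m_i = S''(x_i). Step sizes h_i = 1, 1; slopes of the chords Δ_i = (y_(i+1) - y_i)/h_i = -3, -5.
  1·m_0 + 4·m_1 + 1·m_2 = 6(Δ_1 - Δ_0) = -12
Clamped end conditions give two more equations: 2h_0·m_0 + h_0·m_1 = 6(Δ_0 - S'(-1)) = 12 and h_1·m_1 + 2h_1·m_2 = 6(S'(1) - Δ_1) = 54.
Forward elimination and back-substitution give m_0 = 27/2, m_1 = -15, m_2 = 69/2.
On [0, 1], S(t) = -1 - 23/4·t - 15/2·t² + 33/4·t³.
With t = 1/2: S(1/2) = -151/32.

-4.7188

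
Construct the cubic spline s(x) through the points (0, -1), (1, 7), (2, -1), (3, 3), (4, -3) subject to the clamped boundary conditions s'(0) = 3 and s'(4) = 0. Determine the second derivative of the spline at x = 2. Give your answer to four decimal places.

Write σ_i for s''(x_i). With h_i = 1, 1, 1, 1 and divided differences Δ_i = 8, -8, 4, -6, the continuity of s' gives the tridiagonal system
  1·σ_0 + 4·σ_1 + 1·σ_2 = 6(Δ_1 - Δ_0) = -96
  1·σ_1 + 4·σ_2 + 1·σ_3 = 6(Δ_2 - Δ_1) = 72
  1·σ_2 + 4·σ_3 + 1·σ_4 = 6(Δ_3 - Δ_2) = -60
Clamped end conditions give two more equations: 2h_0·σ_0 + h_0·σ_1 = 6(Δ_0 - s'(0)) = 30 and h_3·σ_3 + 2h_3·σ_4 = 6(s'(4) - Δ_3) = 36.
Solving: σ_0 = 1011/28, σ_1 = -591/14, σ_2 = 147/4, σ_3 = -459/14, σ_4 = 963/28.

36.7500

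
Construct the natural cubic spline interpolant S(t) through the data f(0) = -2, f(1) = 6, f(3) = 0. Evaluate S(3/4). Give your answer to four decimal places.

4.6016

With m_i denoting the second derivative at x_i, h_i = 1, 2, and Δ_i = (y_(i+1) − y_i)/h_i = 8, -3:
  1·m_0 + 6·m_1 + 2·m_2 = 6(Δ_1 - Δ_0) = -66
Natural end conditions: m_0 = m_2 = 0.
Hence m_0 = 0, m_1 = -11, m_2 = 0.
On [0, 1], S(t) = -2 + 59/6·t + 0·t² - 11/6·t³.
With t = 3/4: S(3/4) = 589/128.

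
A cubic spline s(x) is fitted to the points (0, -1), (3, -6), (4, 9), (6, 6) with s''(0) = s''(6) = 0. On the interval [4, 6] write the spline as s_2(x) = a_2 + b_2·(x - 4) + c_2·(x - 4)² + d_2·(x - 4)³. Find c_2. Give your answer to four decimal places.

-9.4894

With M_i denoting the second derivative at x_i, h_i = 3, 1, 2, and Δ_i = (y_(i+1) − y_i)/h_i = -5/3, 15, -3/2:
  3·M_0 + 8·M_1 + 1·M_2 = 6(Δ_1 - Δ_0) = 100
  1·M_1 + 6·M_2 + 2·M_3 = 6(Δ_2 - Δ_1) = -99
Natural end conditions: M_0 = M_3 = 0.
Solving: M_0 = 0, M_1 = 699/47, M_2 = -892/47, M_3 = 0.
On [4, 6], with s_2(x) = a_2 + b_2·(x - 4) + c_2·(x - 4)² + d_2·(x - 4)³: c_2 = M_2/2 = -446/47, d_2 = (M_3 - M_2)/(6h_2) = 223/141, b_2 = Δ_2 - h_2(2M_2 + M_3)/6 = 3145/282.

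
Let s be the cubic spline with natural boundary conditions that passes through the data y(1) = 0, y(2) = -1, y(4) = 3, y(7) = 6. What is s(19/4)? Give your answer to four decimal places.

4.3828

Put m_i = s'' at the i-th knot. Here h = (1, 2, 3) and Δ = (-1, 2, 1), so the interior equations h_(i-1)·m_(i-1) + 2(h_(i-1)+h_i)·m_i + h_i·m_(i+1) = 6(Δ_i − Δ_(i-1)) read
  1·m_0 + 6·m_1 + 2·m_2 = 6(Δ_1 - Δ_0) = 18
  2·m_1 + 10·m_2 + 3·m_3 = 6(Δ_2 - Δ_1) = -6
Natural end conditions: m_0 = m_3 = 0.
Hence m_0 = 0, m_1 = 24/7, m_2 = -9/7, m_3 = 0.
On [4, 7], s(x) = 3 + 16/7·(x - 4) - 9/14·(x - 4)² + 1/14·(x - 4)³.
With (x - 4) = 3/4: s(19/4) = 561/128.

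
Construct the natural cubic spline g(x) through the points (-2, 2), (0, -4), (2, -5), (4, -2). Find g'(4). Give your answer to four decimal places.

1.8667

Let m_i = g''(x_i). Step sizes h_i = 2, 2, 2; slopes of the chords Δ_i = (y_(i+1) - y_i)/h_i = -3, -1/2, 3/2.
  2·m_0 + 8·m_1 + 2·m_2 = 6(Δ_1 - Δ_0) = 15
  2·m_1 + 8·m_2 + 2·m_3 = 6(Δ_2 - Δ_1) = 12
Natural end conditions: m_0 = m_3 = 0.
Solving the tridiagonal system: m_0 = 0, m_1 = 8/5, m_2 = 11/10, m_3 = 0.
On [2, 4], g'(x) = b_2 + 2c_2·(x - 2) + 3d_2·(x - 2)² with b_2 = Δ_2 - h_2(2m_2 + m_3)/6 = 23/30, c_2 = m_2/2 = 11/20, d_2 = (m_3 - m_2)/(6h_2) = -11/120. So g'(4) = 28/15.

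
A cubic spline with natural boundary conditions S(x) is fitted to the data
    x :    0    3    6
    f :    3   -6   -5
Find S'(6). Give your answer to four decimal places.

1.1667

Write m_i for S''(x_i). With h_i = 3, 3 and divided differences Δ_i = -3, 1/3, the continuity of S' gives the tridiagonal system
  3·m_0 + 12·m_1 + 3·m_2 = 6(Δ_1 - Δ_0) = 20
Natural end conditions: m_0 = m_2 = 0.
Hence m_0 = 0, m_1 = 5/3, m_2 = 0.
On [3, 6], S'(x) = b_1 + 2c_1·(x - 3) + 3d_1·(x - 3)² with b_1 = Δ_1 - h_1(2m_1 + m_2)/6 = -4/3, c_1 = m_1/2 = 5/6, d_1 = (m_2 - m_1)/(6h_1) = -5/54. So S'(6) = 7/6.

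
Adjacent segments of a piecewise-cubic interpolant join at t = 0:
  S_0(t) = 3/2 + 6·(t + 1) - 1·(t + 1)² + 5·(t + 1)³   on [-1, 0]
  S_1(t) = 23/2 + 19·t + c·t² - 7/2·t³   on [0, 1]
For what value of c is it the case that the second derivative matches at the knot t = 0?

S_0''(t) = -2 + 30·(t + 1), so S_0''(0) = 28. On the right, S_1''(0) = 2c, so c = 14.

14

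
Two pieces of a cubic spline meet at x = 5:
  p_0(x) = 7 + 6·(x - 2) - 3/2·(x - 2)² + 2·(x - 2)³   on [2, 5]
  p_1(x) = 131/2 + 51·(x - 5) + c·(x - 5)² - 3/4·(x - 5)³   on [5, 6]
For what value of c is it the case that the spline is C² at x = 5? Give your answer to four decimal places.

p_0''(x) = -3 + 12·(x - 2), so p_0''(5) = 33. On the right, p_1''(5) = 2c, so c = 33/2.

16.5000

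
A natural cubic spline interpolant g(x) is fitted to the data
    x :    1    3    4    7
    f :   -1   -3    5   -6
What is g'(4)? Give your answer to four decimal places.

6.4184

With σ_i denoting the second derivative at x_i, h_i = 2, 1, 3, and Δ_i = (y_(i+1) − y_i)/h_i = -1, 8, -11/3:
  2·σ_0 + 6·σ_1 + 1·σ_2 = 6(Δ_1 - Δ_0) = 54
  1·σ_1 + 8·σ_2 + 3·σ_3 = 6(Δ_2 - Δ_1) = -70
Natural end conditions: σ_0 = σ_3 = 0.
Hence σ_0 = 0, σ_1 = 502/47, σ_2 = -474/47, σ_3 = 0.
On [4, 7], g'(x) = b_2 + 2c_2·(x - 4) + 3d_2·(x - 4)² with b_2 = Δ_2 - h_2(2σ_2 + σ_3)/6 = 905/141, c_2 = σ_2/2 = -237/47, d_2 = (σ_3 - σ_2)/(6h_2) = 79/141. So g'(4) = 905/141.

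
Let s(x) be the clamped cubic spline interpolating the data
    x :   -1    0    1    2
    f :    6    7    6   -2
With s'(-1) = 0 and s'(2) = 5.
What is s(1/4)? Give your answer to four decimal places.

Put M_i = s'' at the i-th knot. Here h = (1, 1, 1) and Δ = (1, -1, -8), so the interior equations h_(i-1)·M_(i-1) + 2(h_(i-1)+h_i)·M_i + h_i·M_(i+1) = 6(Δ_i − Δ_(i-1)) read
  1·M_0 + 4·M_1 + 1·M_2 = 6(Δ_1 - Δ_0) = -12
  1·M_1 + 4·M_2 + 1·M_3 = 6(Δ_2 - Δ_1) = -42
Clamped end conditions give two more equations: 2h_0·M_0 + h_0·M_1 = 6(Δ_0 - s'(-1)) = 6 and h_2·M_2 + 2h_2·M_3 = 6(s'(2) - Δ_2) = 78.
Solving the tridiagonal system: M_0 = 26/15, M_1 = 38/15, M_2 = -358/15, M_3 = 764/15.
On [0, 1], s(x) = 7 + 32/15·x + 19/15·x² - 22/5·x³.
With x = 1/4: s(1/4) = 1207/160.

7.5438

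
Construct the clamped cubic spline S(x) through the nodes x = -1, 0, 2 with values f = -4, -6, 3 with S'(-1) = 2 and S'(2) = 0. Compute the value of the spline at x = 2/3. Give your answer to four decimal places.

With σ_i denoting the second derivative at x_i, h_i = 1, 2, and Δ_i = (y_(i+1) − y_i)/h_i = -2, 9/2:
  1·σ_0 + 6·σ_1 + 2·σ_2 = 6(Δ_1 - Δ_0) = 39
Clamped end conditions give two more equations: 2h_0·σ_0 + h_0·σ_1 = 6(Δ_0 - S'(-1)) = -24 and h_1·σ_1 + 2h_1·σ_2 = 6(S'(2) - Δ_1) = -27.
Solving the tridiagonal system: σ_0 = -115/6, σ_1 = 43/3, σ_2 = -167/12.
On [0, 2], S(x) = -6 - 5/12·x + 43/6·x² - 113/48·x³.
With x = 2/3: S(2/3) = -307/81.

-3.7901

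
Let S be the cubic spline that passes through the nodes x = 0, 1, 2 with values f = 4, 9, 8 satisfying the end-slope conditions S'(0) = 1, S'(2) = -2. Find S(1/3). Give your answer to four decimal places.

5.2037

Put σ_i = S'' at the i-th knot. Here h = (1, 1) and Δ = (5, -1), so the interior equations h_(i-1)·σ_(i-1) + 2(h_(i-1)+h_i)·σ_i + h_i·σ_(i+1) = 6(Δ_i − Δ_(i-1)) read
  1·σ_0 + 4·σ_1 + 1·σ_2 = 6(Δ_1 - Δ_0) = -36
Clamped end conditions give two more equations: 2h_0·σ_0 + h_0·σ_1 = 6(Δ_0 - S'(0)) = 24 and h_1·σ_1 + 2h_1·σ_2 = 6(S'(2) - Δ_1) = -6.
Solving: σ_0 = 39/2, σ_1 = -15, σ_2 = 9/2.
On [0, 1], S(x) = 4 + 1·x + 39/4·x² - 23/4·x³.
With x = 1/3: S(1/3) = 281/54.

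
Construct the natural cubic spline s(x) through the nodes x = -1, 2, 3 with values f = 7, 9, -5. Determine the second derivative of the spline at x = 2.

Put σ_i = s'' at the i-th knot. Here h = (3, 1) and Δ = (2/3, -14), so the interior equations h_(i-1)·σ_(i-1) + 2(h_(i-1)+h_i)·σ_i + h_i·σ_(i+1) = 6(Δ_i − Δ_(i-1)) read
  3·σ_0 + 8·σ_1 + 1·σ_2 = 6(Δ_1 - Δ_0) = -88
Natural end conditions: σ_0 = σ_2 = 0.
Hence σ_0 = 0, σ_1 = -11, σ_2 = 0.

-11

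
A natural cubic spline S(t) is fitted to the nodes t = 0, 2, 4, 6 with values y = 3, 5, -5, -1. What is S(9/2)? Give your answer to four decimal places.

-5.4875

Put M_i = S'' at the i-th knot. Here h = (2, 2, 2) and Δ = (1, -5, 2), so the interior equations h_(i-1)·M_(i-1) + 2(h_(i-1)+h_i)·M_i + h_i·M_(i+1) = 6(Δ_i − Δ_(i-1)) read
  2·M_0 + 8·M_1 + 2·M_2 = 6(Δ_1 - Δ_0) = -36
  2·M_1 + 8·M_2 + 2·M_3 = 6(Δ_2 - Δ_1) = 42
Natural end conditions: M_0 = M_3 = 0.
Hence M_0 = 0, M_1 = -31/5, M_2 = 34/5, M_3 = 0.
On [4, 6], S(t) = -5 - 38/15·(t - 4) + 17/5·(t - 4)² - 17/30·(t - 4)³.
With (t - 4) = 1/2: S(9/2) = -439/80.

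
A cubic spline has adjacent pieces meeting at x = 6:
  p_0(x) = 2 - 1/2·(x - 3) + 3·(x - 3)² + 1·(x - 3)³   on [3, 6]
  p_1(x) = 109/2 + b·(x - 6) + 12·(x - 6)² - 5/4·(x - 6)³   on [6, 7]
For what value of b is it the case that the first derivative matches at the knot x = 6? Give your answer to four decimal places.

44.5000

p_0'(x) = -1/2 + 6·(x - 3) + 3·(x - 3)², so p_0'(6) = 89/2. On the right, p_1'(6) = b, so b = 89/2.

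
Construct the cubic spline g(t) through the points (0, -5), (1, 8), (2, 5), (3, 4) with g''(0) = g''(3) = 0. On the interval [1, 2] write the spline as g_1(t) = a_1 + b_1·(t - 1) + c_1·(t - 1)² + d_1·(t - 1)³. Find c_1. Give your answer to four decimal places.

-13.2000

With m_i denoting the second derivative at x_i, h_i = 1, 1, 1, and Δ_i = (y_(i+1) − y_i)/h_i = 13, -3, -1:
  1·m_0 + 4·m_1 + 1·m_2 = 6(Δ_1 - Δ_0) = -96
  1·m_1 + 4·m_2 + 1·m_3 = 6(Δ_2 - Δ_1) = 12
Natural end conditions: m_0 = m_3 = 0.
Forward elimination and back-substitution give m_0 = 0, m_1 = -132/5, m_2 = 48/5, m_3 = 0.
On [1, 2], with g_1(t) = a_1 + b_1·(t - 1) + c_1·(t - 1)² + d_1·(t - 1)³: c_1 = m_1/2 = -66/5, d_1 = (m_2 - m_1)/(6h_1) = 6, b_1 = Δ_1 - h_1(2m_1 + m_2)/6 = 21/5.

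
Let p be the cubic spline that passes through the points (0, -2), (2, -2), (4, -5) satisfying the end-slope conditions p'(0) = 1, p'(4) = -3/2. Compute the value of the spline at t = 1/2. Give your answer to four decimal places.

Let σ_i = p''(x_i). Step sizes h_i = 2, 2; slopes of the chords Δ_i = (y_(i+1) - y_i)/h_i = 0, -3/2.
  2·σ_0 + 8·σ_1 + 2·σ_2 = 6(Δ_1 - Δ_0) = -9
Clamped end conditions give two more equations: 2h_0·σ_0 + h_0·σ_1 = 6(Δ_0 - p'(0)) = -6 and h_1·σ_1 + 2h_1·σ_2 = 6(p'(4) - Δ_1) = 0.
Forward elimination and back-substitution give σ_0 = -1, σ_1 = -1, σ_2 = 1/2.
On [0, 2], p(t) = -2 + 1·t - 1/2·t² + 0·t³.
With t = 1/2: p(1/2) = -13/8.

-1.6250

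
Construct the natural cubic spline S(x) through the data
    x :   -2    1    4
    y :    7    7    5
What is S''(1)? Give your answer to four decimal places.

-0.3333

Let M_i = S''(x_i). Step sizes h_i = 3, 3; slopes of the chords Δ_i = (y_(i+1) - y_i)/h_i = 0, -2/3.
  3·M_0 + 12·M_1 + 3·M_2 = 6(Δ_1 - Δ_0) = -4
Natural end conditions: M_0 = M_2 = 0.
Solving: M_0 = 0, M_1 = -1/3, M_2 = 0.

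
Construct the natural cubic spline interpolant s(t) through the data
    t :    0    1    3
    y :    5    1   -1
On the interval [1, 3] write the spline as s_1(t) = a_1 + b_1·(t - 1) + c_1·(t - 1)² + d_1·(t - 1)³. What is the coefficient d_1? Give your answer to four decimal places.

Let σ_i = s''(x_i). Step sizes h_i = 1, 2; slopes of the chords Δ_i = (y_(i+1) - y_i)/h_i = -4, -1.
  1·σ_0 + 6·σ_1 + 2·σ_2 = 6(Δ_1 - Δ_0) = 18
Natural end conditions: σ_0 = σ_2 = 0.
Forward elimination and back-substitution give σ_0 = 0, σ_1 = 3, σ_2 = 0.
On [1, 3], with s_1(t) = a_1 + b_1·(t - 1) + c_1·(t - 1)² + d_1·(t - 1)³: c_1 = σ_1/2 = 3/2, d_1 = (σ_2 - σ_1)/(6h_1) = -1/4, b_1 = Δ_1 - h_1(2σ_1 + σ_2)/6 = -3.

-0.2500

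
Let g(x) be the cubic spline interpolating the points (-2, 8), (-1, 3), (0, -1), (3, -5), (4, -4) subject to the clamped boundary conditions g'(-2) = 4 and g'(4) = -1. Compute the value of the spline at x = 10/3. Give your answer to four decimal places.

-4.4724

Write M_i for g''(x_i). With h_i = 1, 1, 3, 1 and divided differences Δ_i = -5, -4, -4/3, 1, the continuity of g' gives the tridiagonal system
  1·M_0 + 4·M_1 + 1·M_2 = 6(Δ_1 - Δ_0) = 6
  1·M_1 + 8·M_2 + 3·M_3 = 6(Δ_2 - Δ_1) = 16
  3·M_2 + 8·M_3 + 1·M_4 = 6(Δ_3 - Δ_2) = 14
Clamped end conditions give two more equations: 2h_0·M_0 + h_0·M_1 = 6(Δ_0 - g'(-2)) = -54 and h_3·M_3 + 2h_3·M_4 = 6(g'(4) - Δ_3) = -12.
Solving the tridiagonal system: M_0 = -3619/114, M_1 = 541/57, M_2 = -25/114, M_3 = 157/57, M_4 = -841/114.
On [3, 4], g(x) = -5 + 299/228·(x - 3) + 157/114·(x - 3)² - 385/228·(x - 3)³.
With (x - 3) = 1/3: g(10/3) = -6883/1539.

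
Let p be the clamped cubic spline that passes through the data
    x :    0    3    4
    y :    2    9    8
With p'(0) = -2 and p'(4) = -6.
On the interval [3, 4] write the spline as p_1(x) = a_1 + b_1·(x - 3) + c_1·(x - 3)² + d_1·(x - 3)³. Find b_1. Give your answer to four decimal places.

Put m_i = p'' at the i-th knot. Here h = (3, 1) and Δ = (7/3, -1), so the interior equations h_(i-1)·m_(i-1) + 2(h_(i-1)+h_i)·m_i + h_i·m_(i+1) = 6(Δ_i − Δ_(i-1)) read
  3·m_0 + 8·m_1 + 1·m_2 = 6(Δ_1 - Δ_0) = -20
Clamped end conditions give two more equations: 2h_0·m_0 + h_0·m_1 = 6(Δ_0 - p'(0)) = 26 and h_1·m_1 + 2h_1·m_2 = 6(p'(4) - Δ_1) = -30.
Hence m_0 = 35/6, m_1 = -3, m_2 = -27/2.
On [3, 4], with p_1(x) = a_1 + b_1·(x - 3) + c_1·(x - 3)² + d_1·(x - 3)³: c_1 = m_1/2 = -3/2, d_1 = (m_2 - m_1)/(6h_1) = -7/4, b_1 = Δ_1 - h_1(2m_1 + m_2)/6 = 9/4.

2.2500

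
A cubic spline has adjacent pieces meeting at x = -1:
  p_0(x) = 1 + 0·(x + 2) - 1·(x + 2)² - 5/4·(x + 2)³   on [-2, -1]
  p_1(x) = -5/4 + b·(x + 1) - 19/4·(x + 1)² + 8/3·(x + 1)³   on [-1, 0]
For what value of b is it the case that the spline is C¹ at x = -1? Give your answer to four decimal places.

-5.7500

p_0'(x) = 0 - 2·(x + 2) - 15/4·(x + 2)², so p_0'(-1) = -23/4. On the right, p_1'(-1) = b, so b = -23/4.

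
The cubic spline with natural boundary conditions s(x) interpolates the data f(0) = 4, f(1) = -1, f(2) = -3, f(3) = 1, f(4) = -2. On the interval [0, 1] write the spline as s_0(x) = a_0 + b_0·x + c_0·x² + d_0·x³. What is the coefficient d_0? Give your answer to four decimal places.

Put M_i = s'' at the i-th knot. Here h = (1, 1, 1, 1) and Δ = (-5, -2, 4, -3), so the interior equations h_(i-1)·M_(i-1) + 2(h_(i-1)+h_i)·M_i + h_i·M_(i+1) = 6(Δ_i − Δ_(i-1)) read
  1·M_0 + 4·M_1 + 1·M_2 = 6(Δ_1 - Δ_0) = 18
  1·M_1 + 4·M_2 + 1·M_3 = 6(Δ_2 - Δ_1) = 36
  1·M_2 + 4·M_3 + 1·M_4 = 6(Δ_3 - Δ_2) = -42
Natural end conditions: M_0 = M_4 = 0.
Solving: M_0 = 0, M_1 = 3/2, M_2 = 12, M_3 = -27/2, M_4 = 0.
On [0, 1], with s_0(x) = a_0 + b_0·x + c_0·x² + d_0·x³: c_0 = M_0/2 = 0, d_0 = (M_1 - M_0)/(6h_0) = 1/4, b_0 = Δ_0 - h_0(2M_0 + M_1)/6 = -21/4.

0.2500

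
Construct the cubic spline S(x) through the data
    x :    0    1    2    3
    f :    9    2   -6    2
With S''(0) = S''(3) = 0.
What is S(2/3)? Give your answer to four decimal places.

Write M_i for S''(x_i). With h_i = 1, 1, 1 and divided differences Δ_i = -7, -8, 8, the continuity of S' gives the tridiagonal system
  1·M_0 + 4·M_1 + 1·M_2 = 6(Δ_1 - Δ_0) = -6
  1·M_1 + 4·M_2 + 1·M_3 = 6(Δ_2 - Δ_1) = 96
Natural end conditions: M_0 = M_3 = 0.
Forward elimination and back-substitution give M_0 = 0, M_1 = -8, M_2 = 26, M_3 = 0.
On [0, 1], S(x) = 9 - 17/3·x + 0·x² - 4/3·x³.
With x = 2/3: S(2/3) = 391/81.

4.8272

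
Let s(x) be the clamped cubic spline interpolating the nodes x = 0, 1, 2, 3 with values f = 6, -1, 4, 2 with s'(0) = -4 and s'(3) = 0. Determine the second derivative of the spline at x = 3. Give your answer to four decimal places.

17.0667

With m_i denoting the second derivative at x_i, h_i = 1, 1, 1, and Δ_i = (y_(i+1) − y_i)/h_i = -7, 5, -2:
  1·m_0 + 4·m_1 + 1·m_2 = 6(Δ_1 - Δ_0) = 72
  1·m_1 + 4·m_2 + 1·m_3 = 6(Δ_2 - Δ_1) = -42
Clamped end conditions give two more equations: 2h_0·m_0 + h_0·m_1 = 6(Δ_0 - s'(0)) = -18 and h_2·m_2 + 2h_2·m_3 = 6(s'(3) - Δ_2) = 12.
Solving: m_0 = -356/15, m_1 = 442/15, m_2 = -332/15, m_3 = 256/15.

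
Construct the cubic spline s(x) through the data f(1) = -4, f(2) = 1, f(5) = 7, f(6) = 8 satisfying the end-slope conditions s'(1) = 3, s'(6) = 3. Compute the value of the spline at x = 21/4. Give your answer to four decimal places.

Put M_i = s'' at the i-th knot. Here h = (1, 3, 1) and Δ = (5, 2, 1), so the interior equations h_(i-1)·M_(i-1) + 2(h_(i-1)+h_i)·M_i + h_i·M_(i+1) = 6(Δ_i − Δ_(i-1)) read
  1·M_0 + 8·M_1 + 3·M_2 = 6(Δ_1 - Δ_0) = -18
  3·M_1 + 8·M_2 + 1·M_3 = 6(Δ_2 - Δ_1) = -6
Clamped end conditions give two more equations: 2h_0·M_0 + h_0·M_1 = 6(Δ_0 - s'(1)) = 12 and h_2·M_2 + 2h_2·M_3 = 6(s'(6) - Δ_2) = 12.
Hence M_0 = 158/21, M_1 = -64/21, M_2 = -8/21, M_3 = 130/21.
On [5, 6], s(x) = 7 + 2/21·(x - 5) - 4/21·(x - 5)² + 23/21·(x - 5)³.
With (x - 5) = 1/4: s(21/4) = 3149/448.

7.0290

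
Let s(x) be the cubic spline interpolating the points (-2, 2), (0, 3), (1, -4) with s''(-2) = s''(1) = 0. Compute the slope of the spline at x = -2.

Let M_i = s''(x_i). Step sizes h_i = 2, 1; slopes of the chords Δ_i = (y_(i+1) - y_i)/h_i = 1/2, -7.
  2·M_0 + 6·M_1 + 1·M_2 = 6(Δ_1 - Δ_0) = -45
Natural end conditions: M_0 = M_2 = 0.
Hence M_0 = 0, M_1 = -15/2, M_2 = 0.
On [-2, 0], s'(x) = b_0 + 2c_0·(x + 2) + 3d_0·(x + 2)² with b_0 = Δ_0 - h_0(2M_0 + M_1)/6 = 3, c_0 = M_0/2 = 0, d_0 = (M_1 - M_0)/(6h_0) = -5/8. So s'(-2) = 3.

3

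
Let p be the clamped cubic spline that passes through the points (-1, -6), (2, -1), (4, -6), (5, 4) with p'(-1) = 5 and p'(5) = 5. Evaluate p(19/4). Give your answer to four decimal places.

2.1024

Write M_i for p''(x_i). With h_i = 3, 2, 1 and divided differences Δ_i = 5/3, -5/2, 10, the continuity of p' gives the tridiagonal system
  3·M_0 + 10·M_1 + 2·M_2 = 6(Δ_1 - Δ_0) = -25
  2·M_1 + 6·M_2 + 1·M_3 = 6(Δ_2 - Δ_1) = 75
Clamped end conditions give two more equations: 2h_0·M_0 + h_0·M_1 = 6(Δ_0 - p'(-1)) = -20 and h_2·M_2 + 2h_2·M_3 = 6(p'(5) - Δ_2) = -30.
Solving: M_0 = -5/19, M_1 = -350/57, M_2 = 1060/57, M_3 = -1385/57.
On [4, 5], p(t) = -6 + 895/114·(t - 4) + 530/57·(t - 4)² - 815/114·(t - 4)³.
With (t - 4) = 3/4: p(19/4) = 5113/2432.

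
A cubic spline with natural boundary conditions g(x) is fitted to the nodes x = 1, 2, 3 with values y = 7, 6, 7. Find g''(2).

Let m_i = g''(x_i). Step sizes h_i = 1, 1; slopes of the chords Δ_i = (y_(i+1) - y_i)/h_i = -1, 1.
  1·m_0 + 4·m_1 + 1·m_2 = 6(Δ_1 - Δ_0) = 12
Natural end conditions: m_0 = m_2 = 0.
Forward elimination and back-substitution give m_0 = 0, m_1 = 3, m_2 = 0.

3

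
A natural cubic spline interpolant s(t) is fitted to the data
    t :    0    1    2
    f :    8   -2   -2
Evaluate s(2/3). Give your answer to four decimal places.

With M_i denoting the second derivative at x_i, h_i = 1, 1, and Δ_i = (y_(i+1) − y_i)/h_i = -10, 0:
  1·M_0 + 4·M_1 + 1·M_2 = 6(Δ_1 - Δ_0) = 60
Natural end conditions: M_0 = M_2 = 0.
Solving the tridiagonal system: M_0 = 0, M_1 = 15, M_2 = 0.
On [0, 1], s(t) = 8 - 25/2·t + 0·t² + 5/2·t³.
With t = 2/3: s(2/3) = 11/27.

0.4074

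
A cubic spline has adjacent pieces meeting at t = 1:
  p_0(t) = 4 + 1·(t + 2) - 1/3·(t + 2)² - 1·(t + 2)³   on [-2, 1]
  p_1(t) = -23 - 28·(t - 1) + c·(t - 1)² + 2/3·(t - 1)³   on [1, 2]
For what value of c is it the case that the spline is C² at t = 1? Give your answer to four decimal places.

p_0''(t) = -2/3 - 6·(t + 2), so p_0''(1) = -56/3. On the right, p_1''(1) = 2c, so c = -28/3.

-9.3333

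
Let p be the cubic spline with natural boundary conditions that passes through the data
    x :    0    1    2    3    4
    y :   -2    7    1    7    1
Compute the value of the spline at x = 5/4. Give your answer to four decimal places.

Put m_i = p'' at the i-th knot. Here h = (1, 1, 1, 1) and Δ = (9, -6, 6, -6), so the interior equations h_(i-1)·m_(i-1) + 2(h_(i-1)+h_i)·m_i + h_i·m_(i+1) = 6(Δ_i − Δ_(i-1)) read
  1·m_0 + 4·m_1 + 1·m_2 = 6(Δ_1 - Δ_0) = -90
  1·m_1 + 4·m_2 + 1·m_3 = 6(Δ_2 - Δ_1) = 72
  1·m_2 + 4·m_3 + 1·m_4 = 6(Δ_3 - Δ_2) = -72
Natural end conditions: m_0 = m_4 = 0.
Solving: m_0 = 0, m_1 = -855/28, m_2 = 225/7, m_3 = -729/28, m_4 = 0.
On [1, 2], p(x) = 7 - 33/28·(x - 1) - 855/56·(x - 1)² + 585/56·(x - 1)³.
With (x - 1) = 1/4: p(5/4) = 21197/3584.

5.9143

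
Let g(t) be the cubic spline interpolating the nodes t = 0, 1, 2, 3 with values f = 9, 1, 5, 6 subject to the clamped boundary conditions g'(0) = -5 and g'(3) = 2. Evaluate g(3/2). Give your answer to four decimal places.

Put M_i = g'' at the i-th knot. Here h = (1, 1, 1) and Δ = (-8, 4, 1), so the interior equations h_(i-1)·M_(i-1) + 2(h_(i-1)+h_i)·M_i + h_i·M_(i+1) = 6(Δ_i − Δ_(i-1)) read
  1·M_0 + 4·M_1 + 1·M_2 = 6(Δ_1 - Δ_0) = 72
  1·M_1 + 4·M_2 + 1·M_3 = 6(Δ_2 - Δ_1) = -18
Clamped end conditions give two more equations: 2h_0·M_0 + h_0·M_1 = 6(Δ_0 - g'(0)) = -18 and h_2·M_2 + 2h_2·M_3 = 6(g'(3) - Δ_2) = 6.
Solving the tridiagonal system: M_0 = -338/15, M_1 = 406/15, M_2 = -206/15, M_3 = 148/15.
On [1, 2], g(t) = 1 - 41/15·(t - 1) + 203/15·(t - 1)² - 34/5·(t - 1)³.
With (t - 1) = 1/2: g(3/2) = 13/6.

2.1667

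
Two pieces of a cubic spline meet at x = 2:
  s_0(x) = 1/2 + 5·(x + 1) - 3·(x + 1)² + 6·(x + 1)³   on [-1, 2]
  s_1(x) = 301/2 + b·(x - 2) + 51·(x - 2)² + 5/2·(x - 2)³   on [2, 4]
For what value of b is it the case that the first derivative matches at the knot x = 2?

149

s_0'(x) = 5 - 6·(x + 1) + 18·(x + 1)², so s_0'(2) = 149. On the right, s_1'(2) = b, so b = 149.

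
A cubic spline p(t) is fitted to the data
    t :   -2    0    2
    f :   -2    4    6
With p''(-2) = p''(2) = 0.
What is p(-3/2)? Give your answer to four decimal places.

Write m_i for p''(x_i). With h_i = 2, 2 and divided differences Δ_i = 3, 1, the continuity of p' gives the tridiagonal system
  2·m_0 + 8·m_1 + 2·m_2 = 6(Δ_1 - Δ_0) = -12
Natural end conditions: m_0 = m_2 = 0.
Forward elimination and back-substitution give m_0 = 0, m_1 = -3/2, m_2 = 0.
On [-2, 0], p(t) = -2 + 7/2·(t + 2) + 0·(t + 2)² - 1/8·(t + 2)³.
With (t + 2) = 1/2: p(-3/2) = -17/64.

-0.2656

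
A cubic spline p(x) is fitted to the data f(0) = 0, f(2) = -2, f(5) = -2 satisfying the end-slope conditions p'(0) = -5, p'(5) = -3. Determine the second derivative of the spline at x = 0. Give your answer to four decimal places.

With M_i denoting the second derivative at x_i, h_i = 2, 3, and Δ_i = (y_(i+1) − y_i)/h_i = -1, 0:
  2·M_0 + 10·M_1 + 3·M_2 = 6(Δ_1 - Δ_0) = 6
Clamped end conditions give two more equations: 2h_0·M_0 + h_0·M_1 = 6(Δ_0 - p'(0)) = 24 and h_1·M_1 + 2h_1·M_2 = 6(p'(5) - Δ_1) = -18.
Solving the tridiagonal system: M_0 = 29/5, M_1 = 2/5, M_2 = -16/5.

5.8000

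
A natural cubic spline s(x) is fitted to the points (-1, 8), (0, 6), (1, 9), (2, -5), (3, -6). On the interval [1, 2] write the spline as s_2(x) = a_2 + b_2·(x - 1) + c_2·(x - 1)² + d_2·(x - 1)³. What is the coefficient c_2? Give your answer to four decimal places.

-18.4286

Put M_i = s'' at the i-th knot. Here h = (1, 1, 1, 1) and Δ = (-2, 3, -14, -1), so the interior equations h_(i-1)·M_(i-1) + 2(h_(i-1)+h_i)·M_i + h_i·M_(i+1) = 6(Δ_i − Δ_(i-1)) read
  1·M_0 + 4·M_1 + 1·M_2 = 6(Δ_1 - Δ_0) = 30
  1·M_1 + 4·M_2 + 1·M_3 = 6(Δ_2 - Δ_1) = -102
  1·M_2 + 4·M_3 + 1·M_4 = 6(Δ_3 - Δ_2) = 78
Natural end conditions: M_0 = M_4 = 0.
Forward elimination and back-substitution give M_0 = 0, M_1 = 117/7, M_2 = -258/7, M_3 = 201/7, M_4 = 0.
On [1, 2], with s_2(x) = a_2 + b_2·(x - 1) + c_2·(x - 1)² + d_2·(x - 1)³: c_2 = M_2/2 = -129/7, d_2 = (M_3 - M_2)/(6h_2) = 153/14, b_2 = Δ_2 - h_2(2M_2 + M_3)/6 = -13/2.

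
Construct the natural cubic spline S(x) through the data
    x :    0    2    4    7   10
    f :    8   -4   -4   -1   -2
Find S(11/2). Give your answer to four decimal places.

-2.0768

With M_i denoting the second derivative at x_i, h_i = 2, 2, 3, 3, and Δ_i = (y_(i+1) − y_i)/h_i = -6, 0, 1, -1/3:
  2·M_0 + 8·M_1 + 2·M_2 = 6(Δ_1 - Δ_0) = 36
  2·M_1 + 10·M_2 + 3·M_3 = 6(Δ_2 - Δ_1) = 6
  3·M_2 + 12·M_3 + 3·M_4 = 6(Δ_3 - Δ_2) = -8
Natural end conditions: M_0 = M_4 = 0.
Forward elimination and back-substitution give M_0 = 0, M_1 = 317/70, M_2 = -4/35, M_3 = -67/105, M_4 = 0.
On [4, 7], S(x) = -4 + 43/30·(x - 4) - 2/35·(x - 4)² - 11/378·(x - 4)³.
With (x - 4) = 3/2: S(11/2) = -1163/560.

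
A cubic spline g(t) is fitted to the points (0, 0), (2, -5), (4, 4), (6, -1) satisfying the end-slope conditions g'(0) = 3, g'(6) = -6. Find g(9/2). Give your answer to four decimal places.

Put M_i = g'' at the i-th knot. Here h = (2, 2, 2) and Δ = (-5/2, 9/2, -5/2), so the interior equations h_(i-1)·M_(i-1) + 2(h_(i-1)+h_i)·M_i + h_i·M_(i+1) = 6(Δ_i − Δ_(i-1)) read
  2·M_0 + 8·M_1 + 2·M_2 = 6(Δ_1 - Δ_0) = 42
  2·M_1 + 8·M_2 + 2·M_3 = 6(Δ_2 - Δ_1) = -42
Clamped end conditions give two more equations: 2h_0·M_0 + h_0·M_1 = 6(Δ_0 - g'(0)) = -33 and h_2·M_2 + 2h_2·M_3 = 6(g'(6) - Δ_2) = -21.
Solving: M_0 = -27/2, M_1 = 21/2, M_2 = -15/2, M_3 = -3/2.
On [4, 6], g(t) = 4 + 3·(t - 4) - 15/4·(t - 4)² + 1/2·(t - 4)³.
With (t - 4) = 1/2: g(9/2) = 37/8.

4.6250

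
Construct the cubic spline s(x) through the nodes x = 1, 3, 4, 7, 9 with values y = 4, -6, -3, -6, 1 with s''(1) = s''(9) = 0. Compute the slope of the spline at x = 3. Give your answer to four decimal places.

With σ_i denoting the second derivative at x_i, h_i = 2, 1, 3, 2, and Δ_i = (y_(i+1) − y_i)/h_i = -5, 3, -1, 7/2:
  2·σ_0 + 6·σ_1 + 1·σ_2 = 6(Δ_1 - Δ_0) = 48
  1·σ_1 + 8·σ_2 + 3·σ_3 = 6(Δ_2 - Δ_1) = -24
  3·σ_2 + 10·σ_3 + 2·σ_4 = 6(Δ_3 - Δ_2) = 27
Natural end conditions: σ_0 = σ_4 = 0.
Solving: σ_0 = 0, σ_1 = 3729/416, σ_2 = -1203/208, σ_3 = 1845/416, σ_4 = 0.
On [3, 4], s'(x) = b_1 + 2c_1·(x - 3) + 3d_1·(x - 3)² with b_1 = Δ_1 - h_1(2σ_1 + σ_2)/6 = 203/208, c_1 = σ_1/2 = 3729/832, d_1 = (σ_2 - σ_1)/(6h_1) = -2045/832. So s'(3) = 203/208.

0.9760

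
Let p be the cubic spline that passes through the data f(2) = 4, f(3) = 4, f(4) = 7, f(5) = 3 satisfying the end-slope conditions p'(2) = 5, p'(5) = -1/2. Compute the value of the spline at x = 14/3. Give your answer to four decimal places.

4.0420

With σ_i denoting the second derivative at x_i, h_i = 1, 1, 1, and Δ_i = (y_(i+1) − y_i)/h_i = 0, 3, -4:
  1·σ_0 + 4·σ_1 + 1·σ_2 = 6(Δ_1 - Δ_0) = 18
  1·σ_1 + 4·σ_2 + 1·σ_3 = 6(Δ_2 - Δ_1) = -42
Clamped end conditions give two more equations: 2h_0·σ_0 + h_0·σ_1 = 6(Δ_0 - p'(2)) = -30 and h_2·σ_2 + 2h_2·σ_3 = 6(p'(5) - Δ_2) = 21.
Hence σ_0 = -337/15, σ_1 = 224/15, σ_2 = -289/15, σ_3 = 302/15.
On [4, 5], p(x) = 7 - 14/15·(x - 4) - 289/30·(x - 4)² + 197/30·(x - 4)³.
With (x - 4) = 2/3: p(14/3) = 1637/405.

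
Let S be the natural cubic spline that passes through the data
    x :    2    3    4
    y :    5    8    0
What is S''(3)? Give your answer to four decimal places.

Put M_i = S'' at the i-th knot. Here h = (1, 1) and Δ = (3, -8), so the interior equations h_(i-1)·M_(i-1) + 2(h_(i-1)+h_i)·M_i + h_i·M_(i+1) = 6(Δ_i − Δ_(i-1)) read
  1·M_0 + 4·M_1 + 1·M_2 = 6(Δ_1 - Δ_0) = -66
Natural end conditions: M_0 = M_2 = 0.
Hence M_0 = 0, M_1 = -33/2, M_2 = 0.

-16.5000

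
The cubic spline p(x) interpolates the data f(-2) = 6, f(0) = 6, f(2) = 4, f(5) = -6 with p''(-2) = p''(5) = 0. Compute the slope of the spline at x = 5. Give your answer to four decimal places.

-3.9912

Put m_i = p'' at the i-th knot. Here h = (2, 2, 3) and Δ = (0, -1, -10/3), so the interior equations h_(i-1)·m_(i-1) + 2(h_(i-1)+h_i)·m_i + h_i·m_(i+1) = 6(Δ_i − Δ_(i-1)) read
  2·m_0 + 8·m_1 + 2·m_2 = 6(Δ_1 - Δ_0) = -6
  2·m_1 + 10·m_2 + 3·m_3 = 6(Δ_2 - Δ_1) = -14
Natural end conditions: m_0 = m_3 = 0.
Hence m_0 = 0, m_1 = -8/19, m_2 = -25/19, m_3 = 0.
On [2, 5], p'(x) = b_2 + 2c_2·(x - 2) + 3d_2·(x - 2)² with b_2 = Δ_2 - h_2(2m_2 + m_3)/6 = -115/57, c_2 = m_2/2 = -25/38, d_2 = (m_3 - m_2)/(6h_2) = 25/342. So p'(5) = -455/114.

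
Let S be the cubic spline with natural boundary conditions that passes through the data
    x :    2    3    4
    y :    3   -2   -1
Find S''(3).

9

Write M_i for S''(x_i). With h_i = 1, 1 and divided differences Δ_i = -5, 1, the continuity of S' gives the tridiagonal system
  1·M_0 + 4·M_1 + 1·M_2 = 6(Δ_1 - Δ_0) = 36
Natural end conditions: M_0 = M_2 = 0.
Solving: M_0 = 0, M_1 = 9, M_2 = 0.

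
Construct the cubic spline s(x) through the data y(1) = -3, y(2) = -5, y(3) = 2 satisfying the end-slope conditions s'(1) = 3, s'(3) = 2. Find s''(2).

28

With M_i denoting the second derivative at x_i, h_i = 1, 1, and Δ_i = (y_(i+1) − y_i)/h_i = -2, 7:
  1·M_0 + 4·M_1 + 1·M_2 = 6(Δ_1 - Δ_0) = 54
Clamped end conditions give two more equations: 2h_0·M_0 + h_0·M_1 = 6(Δ_0 - s'(1)) = -30 and h_1·M_1 + 2h_1·M_2 = 6(s'(3) - Δ_1) = -30.
Solving: M_0 = -29, M_1 = 28, M_2 = -29.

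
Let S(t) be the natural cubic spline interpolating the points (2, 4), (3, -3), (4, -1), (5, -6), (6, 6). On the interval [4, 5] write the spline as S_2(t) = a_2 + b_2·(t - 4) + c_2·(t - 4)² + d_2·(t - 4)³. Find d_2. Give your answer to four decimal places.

9.0714

With m_i denoting the second derivative at x_i, h_i = 1, 1, 1, 1, and Δ_i = (y_(i+1) − y_i)/h_i = -7, 2, -5, 12:
  1·m_0 + 4·m_1 + 1·m_2 = 6(Δ_1 - Δ_0) = 54
  1·m_1 + 4·m_2 + 1·m_3 = 6(Δ_2 - Δ_1) = -42
  1·m_2 + 4·m_3 + 1·m_4 = 6(Δ_3 - Δ_2) = 102
Natural end conditions: m_0 = m_4 = 0.
Forward elimination and back-substitution give m_0 = 0, m_1 = 135/7, m_2 = -162/7, m_3 = 219/7, m_4 = 0.
On [4, 5], with S_2(t) = a_2 + b_2·(t - 4) + c_2·(t - 4)² + d_2·(t - 4)³: c_2 = m_2/2 = -81/7, d_2 = (m_3 - m_2)/(6h_2) = 127/14, b_2 = Δ_2 - h_2(2m_2 + m_3)/6 = -5/2.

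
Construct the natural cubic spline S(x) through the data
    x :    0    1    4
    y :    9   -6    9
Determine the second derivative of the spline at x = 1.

15

Write σ_i for S''(x_i). With h_i = 1, 3 and divided differences Δ_i = -15, 5, the continuity of S' gives the tridiagonal system
  1·σ_0 + 8·σ_1 + 3·σ_2 = 6(Δ_1 - Δ_0) = 120
Natural end conditions: σ_0 = σ_2 = 0.
Hence σ_0 = 0, σ_1 = 15, σ_2 = 0.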